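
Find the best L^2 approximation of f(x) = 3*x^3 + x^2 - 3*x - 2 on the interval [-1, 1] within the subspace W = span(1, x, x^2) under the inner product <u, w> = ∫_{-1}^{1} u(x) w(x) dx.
g(x) = x^2 - 6*x/5 - 2

The best approximation g ∈ W is the orthogonal projection of f onto W. Writing g = a_0 + a_1 x + a_2 x^2, the coefficients solve the normal equations G · a = b where
  G_{ij} = <φ_i, φ_j> and b_i = <f, φ_i>, with φ_0 = 1, φ_1 = x, φ_2 = x^2.
G =
  [2, 0, 2/3]
  [0, 2/3, 0]
  [2/3, 0, 2/5],
b = (-10/3, -4/5, -14/15).
Solving gives a_0 = -2, a_1 = -6/5, a_2 = 1, so
  g(x) = x^2 - 6*x/5 - 2.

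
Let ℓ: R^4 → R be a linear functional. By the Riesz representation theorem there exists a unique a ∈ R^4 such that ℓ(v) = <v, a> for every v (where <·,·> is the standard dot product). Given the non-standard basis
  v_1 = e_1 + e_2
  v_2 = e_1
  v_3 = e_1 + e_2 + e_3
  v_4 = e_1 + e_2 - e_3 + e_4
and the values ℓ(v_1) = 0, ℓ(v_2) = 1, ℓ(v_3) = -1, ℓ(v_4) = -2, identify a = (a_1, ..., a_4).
a = (1, -1, -1, -3)

Write a = (a_1, ..., a_4) in the standard basis. For each basis vector v_i, ℓ(v_i) = <v_i, a> is a linear equation in the a_j's. Collect the n equations into a matrix system V a = ℓ, where row i of V is v_i (expressed in the standard basis). Since V is invertible (lower-triangular with 1s on the diagonal, up to permutation), solve by back-substitution:
  V =
[[1, 1, 0, 0],
 [1, 0, 0, 0],
 [1, 1, 1, 0],
 [1, 1, -1, 1]]
  V a = (0, 1, -1, -2)
Solving gives a = (1, -1, -1, -3).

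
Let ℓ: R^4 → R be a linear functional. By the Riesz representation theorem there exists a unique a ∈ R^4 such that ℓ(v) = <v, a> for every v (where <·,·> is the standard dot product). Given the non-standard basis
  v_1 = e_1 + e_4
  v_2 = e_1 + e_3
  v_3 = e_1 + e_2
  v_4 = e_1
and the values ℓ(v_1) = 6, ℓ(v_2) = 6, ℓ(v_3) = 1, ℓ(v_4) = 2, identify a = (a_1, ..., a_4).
a = (2, -1, 4, 4)

Write a = (a_1, ..., a_4) in the standard basis. For each basis vector v_i, ℓ(v_i) = <v_i, a> is a linear equation in the a_j's. Collect the n equations into a matrix system V a = ℓ, where row i of V is v_i (expressed in the standard basis). Since V is invertible (lower-triangular with 1s on the diagonal, up to permutation), solve by back-substitution:
  V =
[[1, 0, 0, 1],
 [1, 0, 1, 0],
 [1, 1, 0, 0],
 [1, 0, 0, 0]]
  V a = (6, 6, 1, 2)
Solving gives a = (2, -1, 4, 4).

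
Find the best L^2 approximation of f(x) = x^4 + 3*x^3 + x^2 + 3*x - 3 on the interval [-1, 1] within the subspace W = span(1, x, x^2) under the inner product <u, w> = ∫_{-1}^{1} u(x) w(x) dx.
g(x) = 13*x^2/7 + 24*x/5 - 108/35

The best approximation g ∈ W is the orthogonal projection of f onto W. Writing g = a_0 + a_1 x + a_2 x^2, the coefficients solve the normal equations G · a = b where
  G_{ij} = <φ_i, φ_j> and b_i = <f, φ_i>, with φ_0 = 1, φ_1 = x, φ_2 = x^2.
G =
  [2, 0, 2/3]
  [0, 2/3, 0]
  [2/3, 0, 2/5],
b = (-74/15, 16/5, -46/35).
Solving gives a_0 = -108/35, a_1 = 24/5, a_2 = 13/7, so
  g(x) = 13*x^2/7 + 24*x/5 - 108/35.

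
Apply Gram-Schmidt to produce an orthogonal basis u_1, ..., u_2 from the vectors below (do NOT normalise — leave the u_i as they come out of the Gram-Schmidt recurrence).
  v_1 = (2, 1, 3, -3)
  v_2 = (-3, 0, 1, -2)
Orthogonal basis:
  u_1 = (2, 1, 3, -3)
  u_2 = (-75/23, -3/23, 14/23, -37/23)

Apply the Gram-Schmidt recurrence
  u_1 = v_1
  u_i = v_i − Σ_{j<i} ((v_i · u_j) / (u_j · u_j)) · u_j.

Step by step this gives:
  u_1 = (2, 1, 3, -3)
  u_2 = (-75/23, -3/23, 14/23, -37/23)

Orthogonality check:
  u_2 · u_1 = 0 (should be 0)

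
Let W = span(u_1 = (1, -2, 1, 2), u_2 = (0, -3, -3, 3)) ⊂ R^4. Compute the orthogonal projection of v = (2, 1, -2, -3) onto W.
proj_W(v) = (-6/7, 32/21, -22/21, -32/21)

Set up U = [u_1 | ... | u_2] ∈ R^(4×2). The projector onto W = col(U) is P = U (U^T U)^(-1) U^T.
Compute U^T U =
  [10, 9]
  [9, 27],
and U^T v = (-8, -6).
Solve U^T U · c = U^T v for the coefficients: c = (-6/7, 4/63). The projection is proj_W(v) = U c.
Check: (v - proj_W(v)) · u_1 = 0  (should be 0).
Check: (v - proj_W(v)) · u_2 = 0  (should be 0).
Result: proj_W(v) = (-6/7, 32/21, -22/21, -32/21).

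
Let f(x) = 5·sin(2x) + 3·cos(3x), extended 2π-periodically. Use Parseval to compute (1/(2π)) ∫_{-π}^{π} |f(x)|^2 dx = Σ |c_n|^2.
Σ |c_n|^2 = 17

Expand |f|^2 and use orthogonality of {sin(nx), cos(mx)} on [-π, π]:
  ∫_{-π}^{π} sin(nx)^2 dx = π, ∫ cos(mx)^2 dx = π, and cross terms integrate to 0.
So ∫_{-π}^{π} f(x)^2 dx = 5^2 · π + 3^2 · π = (25 + 9)π.
Divide by 2π: (25 + 9)/2 = 17.
By Parseval, this equals Σ |c_n|^2.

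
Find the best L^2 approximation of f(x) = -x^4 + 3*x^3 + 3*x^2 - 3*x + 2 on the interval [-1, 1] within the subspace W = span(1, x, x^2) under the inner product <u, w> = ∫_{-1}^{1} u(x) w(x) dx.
g(x) = 15*x^2/7 - 6*x/5 + 73/35

The best approximation g ∈ W is the orthogonal projection of f onto W. Writing g = a_0 + a_1 x + a_2 x^2, the coefficients solve the normal equations G · a = b where
  G_{ij} = <φ_i, φ_j> and b_i = <f, φ_i>, with φ_0 = 1, φ_1 = x, φ_2 = x^2.
G =
  [2, 0, 2/3]
  [0, 2/3, 0]
  [2/3, 0, 2/5],
b = (28/5, -4/5, 236/105).
Solving gives a_0 = 73/35, a_1 = -6/5, a_2 = 15/7, so
  g(x) = 15*x^2/7 - 6*x/5 + 73/35.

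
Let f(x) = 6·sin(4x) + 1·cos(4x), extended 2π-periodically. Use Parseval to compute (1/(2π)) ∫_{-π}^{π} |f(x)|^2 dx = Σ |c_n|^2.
Σ |c_n|^2 = 37/2

Expand |f|^2 and use orthogonality of {sin(nx), cos(mx)} on [-π, π]:
  ∫_{-π}^{π} sin(nx)^2 dx = π, ∫ cos(mx)^2 dx = π, and cross terms integrate to 0.
So ∫_{-π}^{π} f(x)^2 dx = 6^2 · π + 1^2 · π = (36 + 1)π.
Divide by 2π: (36 + 1)/2 = 37/2.
By Parseval, this equals Σ |c_n|^2.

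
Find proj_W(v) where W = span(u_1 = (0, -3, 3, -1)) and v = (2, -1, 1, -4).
proj_W(v) = (0, -30/19, 30/19, -10/19)

Set up U = [u_1 | ... | u_1] ∈ R^(4×1). The projector onto W = col(U) is P = U (U^T U)^(-1) U^T.
Compute U^T U =
  [19],
and U^T v = (10).
Solve U^T U · c = U^T v for the coefficients: c = (10/19). The projection is proj_W(v) = U c.
Check: (v - proj_W(v)) · u_1 = 0  (should be 0).
Result: proj_W(v) = (0, -30/19, 30/19, -10/19).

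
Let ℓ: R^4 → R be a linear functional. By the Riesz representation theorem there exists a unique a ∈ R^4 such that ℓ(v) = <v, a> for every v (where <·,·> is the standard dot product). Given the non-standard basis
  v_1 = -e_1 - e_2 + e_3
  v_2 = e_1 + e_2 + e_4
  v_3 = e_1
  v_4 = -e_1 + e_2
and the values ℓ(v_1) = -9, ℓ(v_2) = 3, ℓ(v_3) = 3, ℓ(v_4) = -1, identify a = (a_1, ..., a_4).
a = (3, 2, -4, -2)

Write a = (a_1, ..., a_4) in the standard basis. For each basis vector v_i, ℓ(v_i) = <v_i, a> is a linear equation in the a_j's. Collect the n equations into a matrix system V a = ℓ, where row i of V is v_i (expressed in the standard basis). Since V is invertible (lower-triangular with 1s on the diagonal, up to permutation), solve by back-substitution:
  V =
[[-1, -1, 1, 0],
 [1, 1, 0, 1],
 [1, 0, 0, 0],
 [-1, 1, 0, 0]]
  V a = (-9, 3, 3, -1)
Solving gives a = (3, 2, -4, -2).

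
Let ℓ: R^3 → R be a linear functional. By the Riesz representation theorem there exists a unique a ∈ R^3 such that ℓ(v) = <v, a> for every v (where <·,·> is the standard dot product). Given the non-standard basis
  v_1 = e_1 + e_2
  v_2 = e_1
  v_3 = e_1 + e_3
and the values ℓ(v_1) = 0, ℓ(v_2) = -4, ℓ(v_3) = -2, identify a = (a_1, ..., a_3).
a = (-4, 4, 2)

Write a = (a_1, ..., a_3) in the standard basis. For each basis vector v_i, ℓ(v_i) = <v_i, a> is a linear equation in the a_j's. Collect the n equations into a matrix system V a = ℓ, where row i of V is v_i (expressed in the standard basis). Since V is invertible (lower-triangular with 1s on the diagonal, up to permutation), solve by back-substitution:
  V =
[[1, 1, 0],
 [1, 0, 0],
 [1, 0, 1]]
  V a = (0, -4, -2)
Solving gives a = (-4, 4, 2).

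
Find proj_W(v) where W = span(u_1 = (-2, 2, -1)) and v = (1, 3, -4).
proj_W(v) = (-16/9, 16/9, -8/9)

Set up U = [u_1 | ... | u_1] ∈ R^(3×1). The projector onto W = col(U) is P = U (U^T U)^(-1) U^T.
Compute U^T U =
  [9],
and U^T v = (8).
Solve U^T U · c = U^T v for the coefficients: c = (8/9). The projection is proj_W(v) = U c.
Check: (v - proj_W(v)) · u_1 = 0  (should be 0).
Result: proj_W(v) = (-16/9, 16/9, -8/9).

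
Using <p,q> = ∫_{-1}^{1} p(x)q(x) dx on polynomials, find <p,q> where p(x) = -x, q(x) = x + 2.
<p,q> = -2/3

Expand the product: p(x)·q(x) = -x^2 - 2*x.
∫_{-1}^{1} of each monomial x^k gives [2/(k+1) if k even, 0 if k odd]. Integrating term-by-term (or equivalently evaluating the antiderivative F(x) = -x^3/3 - x^2 at the endpoints):
  F(1) − F(−1) = -4/3 − (-2/3) = -2/3.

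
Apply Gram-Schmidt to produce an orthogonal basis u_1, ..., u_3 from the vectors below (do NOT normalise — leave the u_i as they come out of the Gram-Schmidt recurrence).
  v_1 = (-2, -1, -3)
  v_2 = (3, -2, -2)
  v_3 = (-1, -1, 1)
Orthogonal basis:
  u_1 = (-2, -1, -3)
  u_2 = (23/7, -13/7, -11/7)
  u_3 = (-16/39, -4/3, 28/39)

Apply the Gram-Schmidt recurrence
  u_1 = v_1
  u_i = v_i − Σ_{j<i} ((v_i · u_j) / (u_j · u_j)) · u_j.

Step by step this gives:
  u_1 = (-2, -1, -3)
  u_2 = (23/7, -13/7, -11/7)
  u_3 = (-16/39, -4/3, 28/39)

Orthogonality check:
  u_2 · u_1 = 0 (should be 0)
  u_3 · u_1 = 0 (should be 0)
  u_3 · u_2 = 0 (should be 0)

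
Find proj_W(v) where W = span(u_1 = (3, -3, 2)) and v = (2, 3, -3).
proj_W(v) = (-27/22, 27/22, -9/11)

Set up U = [u_1 | ... | u_1] ∈ R^(3×1). The projector onto W = col(U) is P = U (U^T U)^(-1) U^T.
Compute U^T U =
  [22],
and U^T v = (-9).
Solve U^T U · c = U^T v for the coefficients: c = (-9/22). The projection is proj_W(v) = U c.
Check: (v - proj_W(v)) · u_1 = 0  (should be 0).
Result: proj_W(v) = (-27/22, 27/22, -9/11).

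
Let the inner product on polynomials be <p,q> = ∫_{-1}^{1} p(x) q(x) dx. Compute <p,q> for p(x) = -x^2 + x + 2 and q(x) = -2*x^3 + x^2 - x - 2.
<p,q> = -36/5

Expand the product: p(x)·q(x) = 2*x^5 - 3*x^4 - 2*x^3 + 3*x^2 - 4*x - 4.
∫_{-1}^{1} of each monomial x^k gives [2/(k+1) if k even, 0 if k odd]. Integrating term-by-term (or equivalently evaluating the antiderivative F(x) = x^6/3 - 3*x^5/5 - x^4/2 + x^3 - 2*x^2 - 4*x at the endpoints):
  F(1) − F(−1) = -173/30 − (43/30) = -36/5.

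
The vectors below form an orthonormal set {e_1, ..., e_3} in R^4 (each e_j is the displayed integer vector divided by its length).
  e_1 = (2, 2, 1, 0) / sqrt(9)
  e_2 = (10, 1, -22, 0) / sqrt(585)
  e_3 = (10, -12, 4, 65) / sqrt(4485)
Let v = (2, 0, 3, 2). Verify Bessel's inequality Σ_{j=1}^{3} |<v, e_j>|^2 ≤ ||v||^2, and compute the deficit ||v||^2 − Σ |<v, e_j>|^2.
Σ |<v, e_j>|^2 = 343/23; ||v||^2 = 17; deficit = 48/23

Write each e_j = u_j / sqrt(<u_j, u_j>) where u_j is the displayed integer vector. Then <v, e_j> = <v, u_j> / sqrt(<u_j, u_j>), so |<v, e_j>|^2 = <v, u_j>^2 / <u_j, u_j>.
Coefficients: <v, e_1> = 7/sqrt(9), <v, e_2> = -46/sqrt(585), <v, e_3> = 162/sqrt(4485).
Square and sum: Σ |<v, e_j>|^2 = 343/23.
Compute ||v||^2 = v·v = 17.
Deficit = 17 − 343/23 = 48/23 ≥ 0, confirming Bessel's inequality. (The deficit equals ||v − Σ <v,e_j> e_j||^2, the squared distance from v to span{e_j}.)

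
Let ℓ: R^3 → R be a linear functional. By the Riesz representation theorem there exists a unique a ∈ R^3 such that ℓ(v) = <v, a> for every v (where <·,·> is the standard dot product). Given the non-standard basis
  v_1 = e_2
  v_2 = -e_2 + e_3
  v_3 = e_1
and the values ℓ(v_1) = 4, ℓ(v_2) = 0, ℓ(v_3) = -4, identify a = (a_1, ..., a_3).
a = (-4, 4, 4)

Write a = (a_1, ..., a_3) in the standard basis. For each basis vector v_i, ℓ(v_i) = <v_i, a> is a linear equation in the a_j's. Collect the n equations into a matrix system V a = ℓ, where row i of V is v_i (expressed in the standard basis). Since V is invertible (lower-triangular with 1s on the diagonal, up to permutation), solve by back-substitution:
  V =
[[0, 1, 0],
 [0, -1, 1],
 [1, 0, 0]]
  V a = (4, 0, -4)
Solving gives a = (-4, 4, 4).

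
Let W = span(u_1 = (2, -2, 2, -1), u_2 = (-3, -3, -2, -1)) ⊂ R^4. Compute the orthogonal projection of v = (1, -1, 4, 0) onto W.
proj_W(v) = (354/145, -30/29, 64/29, -92/145)

Set up U = [u_1 | ... | u_2] ∈ R^(4×2). The projector onto W = col(U) is P = U (U^T U)^(-1) U^T.
Compute U^T U =
  [13, -3]
  [-3, 23],
and U^T v = (12, -8).
Solve U^T U · c = U^T v for the coefficients: c = (126/145, -34/145). The projection is proj_W(v) = U c.
Check: (v - proj_W(v)) · u_1 = 0  (should be 0).
Check: (v - proj_W(v)) · u_2 = 0  (should be 0).
Result: proj_W(v) = (354/145, -30/29, 64/29, -92/145).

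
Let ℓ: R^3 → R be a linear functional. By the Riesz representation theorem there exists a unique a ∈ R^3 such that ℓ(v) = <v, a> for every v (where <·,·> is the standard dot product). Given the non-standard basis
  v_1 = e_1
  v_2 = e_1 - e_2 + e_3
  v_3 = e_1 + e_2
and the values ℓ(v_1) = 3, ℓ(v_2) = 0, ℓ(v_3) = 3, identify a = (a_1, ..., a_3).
a = (3, 0, -3)

Write a = (a_1, ..., a_3) in the standard basis. For each basis vector v_i, ℓ(v_i) = <v_i, a> is a linear equation in the a_j's. Collect the n equations into a matrix system V a = ℓ, where row i of V is v_i (expressed in the standard basis). Since V is invertible (lower-triangular with 1s on the diagonal, up to permutation), solve by back-substitution:
  V =
[[1, 0, 0],
 [1, -1, 1],
 [1, 1, 0]]
  V a = (3, 0, 3)
Solving gives a = (3, 0, -3).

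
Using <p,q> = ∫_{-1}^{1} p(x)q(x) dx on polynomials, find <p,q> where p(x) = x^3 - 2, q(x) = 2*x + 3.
<p,q> = -56/5

Expand the product: p(x)·q(x) = 2*x^4 + 3*x^3 - 4*x - 6.
∫_{-1}^{1} of each monomial x^k gives [2/(k+1) if k even, 0 if k odd]. Integrating term-by-term (or equivalently evaluating the antiderivative F(x) = 2*x^5/5 + 3*x^4/4 - 2*x^2 - 6*x at the endpoints):
  F(1) − F(−1) = -137/20 − (87/20) = -56/5.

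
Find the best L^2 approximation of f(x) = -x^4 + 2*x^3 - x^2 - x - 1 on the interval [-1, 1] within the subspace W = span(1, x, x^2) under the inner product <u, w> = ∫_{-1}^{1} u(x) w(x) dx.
g(x) = -13*x^2/7 + x/5 - 32/35

The best approximation g ∈ W is the orthogonal projection of f onto W. Writing g = a_0 + a_1 x + a_2 x^2, the coefficients solve the normal equations G · a = b where
  G_{ij} = <φ_i, φ_j> and b_i = <f, φ_i>, with φ_0 = 1, φ_1 = x, φ_2 = x^2.
G =
  [2, 0, 2/3]
  [0, 2/3, 0]
  [2/3, 0, 2/5],
b = (-46/15, 2/15, -142/105).
Solving gives a_0 = -32/35, a_1 = 1/5, a_2 = -13/7, so
  g(x) = -13*x^2/7 + x/5 - 32/35.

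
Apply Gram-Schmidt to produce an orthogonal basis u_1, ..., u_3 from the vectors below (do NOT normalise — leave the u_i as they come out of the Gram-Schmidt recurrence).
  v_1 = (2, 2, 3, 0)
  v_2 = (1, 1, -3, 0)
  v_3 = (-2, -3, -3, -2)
Orthogonal basis:
  u_1 = (2, 2, 3, 0)
  u_2 = (27/17, 27/17, -36/17, 0)
  u_3 = (1/2, -1/2, 0, -2)

Apply the Gram-Schmidt recurrence
  u_1 = v_1
  u_i = v_i − Σ_{j<i} ((v_i · u_j) / (u_j · u_j)) · u_j.

Step by step this gives:
  u_1 = (2, 2, 3, 0)
  u_2 = (27/17, 27/17, -36/17, 0)
  u_3 = (1/2, -1/2, 0, -2)

Orthogonality check:
  u_2 · u_1 = 0 (should be 0)
  u_3 · u_1 = 0 (should be 0)
  u_3 · u_2 = 0 (should be 0)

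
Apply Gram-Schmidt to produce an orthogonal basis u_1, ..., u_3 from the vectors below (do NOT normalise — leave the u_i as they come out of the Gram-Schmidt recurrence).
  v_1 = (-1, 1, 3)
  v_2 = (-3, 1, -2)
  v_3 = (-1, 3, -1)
Orthogonal basis:
  u_1 = (-1, 1, 3)
  u_2 = (-35/11, 13/11, -16/11)
  u_3 = (1, 11/5, -2/5)

Apply the Gram-Schmidt recurrence
  u_1 = v_1
  u_i = v_i − Σ_{j<i} ((v_i · u_j) / (u_j · u_j)) · u_j.

Step by step this gives:
  u_1 = (-1, 1, 3)
  u_2 = (-35/11, 13/11, -16/11)
  u_3 = (1, 11/5, -2/5)

Orthogonality check:
  u_2 · u_1 = 0 (should be 0)
  u_3 · u_1 = 0 (should be 0)
  u_3 · u_2 = 0 (should be 0)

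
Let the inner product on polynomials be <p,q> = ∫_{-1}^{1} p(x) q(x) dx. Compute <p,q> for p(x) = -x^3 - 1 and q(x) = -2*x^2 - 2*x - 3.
<p,q> = 122/15

Expand the product: p(x)·q(x) = 2*x^5 + 2*x^4 + 3*x^3 + 2*x^2 + 2*x + 3.
∫_{-1}^{1} of each monomial x^k gives [2/(k+1) if k even, 0 if k odd]. Integrating term-by-term (or equivalently evaluating the antiderivative F(x) = x^6/3 + 2*x^5/5 + 3*x^4/4 + 2*x^3/3 + x^2 + 3*x at the endpoints):
  F(1) − F(−1) = 123/20 − (-119/60) = 122/15.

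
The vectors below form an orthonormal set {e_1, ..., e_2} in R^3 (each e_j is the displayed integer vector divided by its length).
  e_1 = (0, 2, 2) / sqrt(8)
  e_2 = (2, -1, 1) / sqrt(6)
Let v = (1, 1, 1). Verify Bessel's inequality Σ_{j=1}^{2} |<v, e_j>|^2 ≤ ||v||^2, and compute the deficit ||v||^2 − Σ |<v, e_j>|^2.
Σ |<v, e_j>|^2 = 8/3; ||v||^2 = 3; deficit = 1/3

Write each e_j = u_j / sqrt(<u_j, u_j>) where u_j is the displayed integer vector. Then <v, e_j> = <v, u_j> / sqrt(<u_j, u_j>), so |<v, e_j>|^2 = <v, u_j>^2 / <u_j, u_j>.
Coefficients: <v, e_1> = 4/sqrt(8), <v, e_2> = 2/sqrt(6).
Square and sum: Σ |<v, e_j>|^2 = 8/3.
Compute ||v||^2 = v·v = 3.
Deficit = 3 − 8/3 = 1/3 ≥ 0, confirming Bessel's inequality. (The deficit equals ||v − Σ <v,e_j> e_j||^2, the squared distance from v to span{e_j}.)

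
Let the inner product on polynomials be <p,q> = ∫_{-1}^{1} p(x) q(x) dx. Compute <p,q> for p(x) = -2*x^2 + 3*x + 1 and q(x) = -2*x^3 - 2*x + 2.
<p,q> = -76/15

Expand the product: p(x)·q(x) = 4*x^5 - 6*x^4 + 2*x^3 - 10*x^2 + 4*x + 2.
∫_{-1}^{1} of each monomial x^k gives [2/(k+1) if k even, 0 if k odd]. Integrating term-by-term (or equivalently evaluating the antiderivative F(x) = 2*x^6/3 - 6*x^5/5 + x^4/2 - 10*x^3/3 + 2*x^2 + 2*x at the endpoints):
  F(1) − F(−1) = 19/30 − (57/10) = -76/15.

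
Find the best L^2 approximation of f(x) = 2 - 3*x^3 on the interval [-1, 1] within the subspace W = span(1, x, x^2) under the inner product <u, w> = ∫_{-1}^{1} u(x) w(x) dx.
g(x) = 2 - 9*x/5

The best approximation g ∈ W is the orthogonal projection of f onto W. Writing g = a_0 + a_1 x + a_2 x^2, the coefficients solve the normal equations G · a = b where
  G_{ij} = <φ_i, φ_j> and b_i = <f, φ_i>, with φ_0 = 1, φ_1 = x, φ_2 = x^2.
G =
  [2, 0, 2/3]
  [0, 2/3, 0]
  [2/3, 0, 2/5],
b = (4, -6/5, 4/3).
Solving gives a_0 = 2, a_1 = -9/5, a_2 = 0, so
  g(x) = 2 - 9*x/5.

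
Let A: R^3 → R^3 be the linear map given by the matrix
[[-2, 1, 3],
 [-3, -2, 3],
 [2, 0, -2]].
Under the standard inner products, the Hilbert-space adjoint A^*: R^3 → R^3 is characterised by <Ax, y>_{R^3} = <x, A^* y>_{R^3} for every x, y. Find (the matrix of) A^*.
A^* = A^T =
[[-2, -3, 2],
 [1, -2, 0],
 [3, 3, -2]]

For real matrices with standard dot products, the defining identity <Ax, y> = <x, A^* y> gives (Ax)^T y = x^T (A^*) y, i.e. x^T A^T y = x^T (A^*) y. Since this holds for all x, y, we must have A^* = A^T. Therefore
A^* =
[[-2, -3, 2],
 [1, -2, 0],
 [3, 3, -2]].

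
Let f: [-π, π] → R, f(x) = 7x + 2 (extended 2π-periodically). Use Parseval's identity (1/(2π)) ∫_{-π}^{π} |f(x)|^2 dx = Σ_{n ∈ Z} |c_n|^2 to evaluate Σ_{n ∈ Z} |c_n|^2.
Σ |c_n|^2 = 49π^2/3 + 4

Expand and integrate term by term over [-π, π]:
  ∫ (7x)^2 dx = 49·(2π^3/3); ∫ 2·7·(2)·x dx = 0 (odd integrand); ∫ 2^2 dx = 4·2π.
So (1/(2π)) ∫_{-π}^{π} (7x + 2)^2 dx = 49π^2/3 + 4 = 49π^2/3 + 4.
Parseval ⇒ Σ |c_n|^2 = 49π^2/3 + 4.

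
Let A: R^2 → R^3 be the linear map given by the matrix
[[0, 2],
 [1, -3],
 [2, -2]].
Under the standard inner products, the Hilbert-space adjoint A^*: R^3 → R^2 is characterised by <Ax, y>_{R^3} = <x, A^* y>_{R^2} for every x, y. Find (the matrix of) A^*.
A^* = A^T =
[[0, 1, 2],
 [2, -3, -2]]

For real matrices with standard dot products, the defining identity <Ax, y> = <x, A^* y> gives (Ax)^T y = x^T (A^*) y, i.e. x^T A^T y = x^T (A^*) y. Since this holds for all x, y, we must have A^* = A^T. Therefore
A^* =
[[0, 1, 2],
 [2, -3, -2]].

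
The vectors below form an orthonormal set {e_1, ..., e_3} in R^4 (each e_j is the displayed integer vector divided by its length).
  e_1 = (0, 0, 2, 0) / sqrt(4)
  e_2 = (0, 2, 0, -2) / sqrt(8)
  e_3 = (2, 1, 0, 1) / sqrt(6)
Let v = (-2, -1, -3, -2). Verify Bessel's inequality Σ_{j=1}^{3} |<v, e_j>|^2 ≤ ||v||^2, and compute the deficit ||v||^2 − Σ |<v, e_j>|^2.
Σ |<v, e_j>|^2 = 53/3; ||v||^2 = 18; deficit = 1/3

Write each e_j = u_j / sqrt(<u_j, u_j>) where u_j is the displayed integer vector. Then <v, e_j> = <v, u_j> / sqrt(<u_j, u_j>), so |<v, e_j>|^2 = <v, u_j>^2 / <u_j, u_j>.
Coefficients: <v, e_1> = -6/sqrt(4), <v, e_2> = 2/sqrt(8), <v, e_3> = -7/sqrt(6).
Square and sum: Σ |<v, e_j>|^2 = 53/3.
Compute ||v||^2 = v·v = 18.
Deficit = 18 − 53/3 = 1/3 ≥ 0, confirming Bessel's inequality. (The deficit equals ||v − Σ <v,e_j> e_j||^2, the squared distance from v to span{e_j}.)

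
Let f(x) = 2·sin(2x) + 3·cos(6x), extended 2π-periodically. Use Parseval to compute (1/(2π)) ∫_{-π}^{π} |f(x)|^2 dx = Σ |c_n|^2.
Σ |c_n|^2 = 13/2

Expand |f|^2 and use orthogonality of {sin(nx), cos(mx)} on [-π, π]:
  ∫_{-π}^{π} sin(nx)^2 dx = π, ∫ cos(mx)^2 dx = π, and cross terms integrate to 0.
So ∫_{-π}^{π} f(x)^2 dx = 2^2 · π + 3^2 · π = (4 + 9)π.
Divide by 2π: (4 + 9)/2 = 13/2.
By Parseval, this equals Σ |c_n|^2.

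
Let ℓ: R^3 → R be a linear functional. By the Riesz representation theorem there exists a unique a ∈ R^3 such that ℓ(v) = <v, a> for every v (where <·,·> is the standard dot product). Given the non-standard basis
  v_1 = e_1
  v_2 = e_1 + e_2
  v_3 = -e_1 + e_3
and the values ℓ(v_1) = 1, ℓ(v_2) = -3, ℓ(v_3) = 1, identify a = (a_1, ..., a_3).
a = (1, -4, 2)

Write a = (a_1, ..., a_3) in the standard basis. For each basis vector v_i, ℓ(v_i) = <v_i, a> is a linear equation in the a_j's. Collect the n equations into a matrix system V a = ℓ, where row i of V is v_i (expressed in the standard basis). Since V is invertible (lower-triangular with 1s on the diagonal, up to permutation), solve by back-substitution:
  V =
[[1, 0, 0],
 [1, 1, 0],
 [-1, 0, 1]]
  V a = (1, -3, 1)
Solving gives a = (1, -4, 2).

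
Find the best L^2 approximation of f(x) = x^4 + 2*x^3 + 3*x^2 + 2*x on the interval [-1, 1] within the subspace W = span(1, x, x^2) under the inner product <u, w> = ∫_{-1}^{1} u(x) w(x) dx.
g(x) = 27*x^2/7 + 16*x/5 - 3/35

The best approximation g ∈ W is the orthogonal projection of f onto W. Writing g = a_0 + a_1 x + a_2 x^2, the coefficients solve the normal equations G · a = b where
  G_{ij} = <φ_i, φ_j> and b_i = <f, φ_i>, with φ_0 = 1, φ_1 = x, φ_2 = x^2.
G =
  [2, 0, 2/3]
  [0, 2/3, 0]
  [2/3, 0, 2/5],
b = (12/5, 32/15, 52/35).
Solving gives a_0 = -3/35, a_1 = 16/5, a_2 = 27/7, so
  g(x) = 27*x^2/7 + 16*x/5 - 3/35.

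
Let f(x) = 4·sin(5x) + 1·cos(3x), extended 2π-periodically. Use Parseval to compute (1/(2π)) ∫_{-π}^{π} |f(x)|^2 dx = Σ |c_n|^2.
Σ |c_n|^2 = 17/2

Expand |f|^2 and use orthogonality of {sin(nx), cos(mx)} on [-π, π]:
  ∫_{-π}^{π} sin(nx)^2 dx = π, ∫ cos(mx)^2 dx = π, and cross terms integrate to 0.
So ∫_{-π}^{π} f(x)^2 dx = 4^2 · π + 1^2 · π = (16 + 1)π.
Divide by 2π: (16 + 1)/2 = 17/2.
By Parseval, this equals Σ |c_n|^2.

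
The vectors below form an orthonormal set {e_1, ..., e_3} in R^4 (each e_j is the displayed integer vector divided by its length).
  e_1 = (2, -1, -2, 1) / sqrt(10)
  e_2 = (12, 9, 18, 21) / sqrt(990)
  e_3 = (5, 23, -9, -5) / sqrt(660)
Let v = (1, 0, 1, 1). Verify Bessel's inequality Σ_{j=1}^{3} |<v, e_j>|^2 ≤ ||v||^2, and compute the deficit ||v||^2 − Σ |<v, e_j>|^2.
Σ |<v, e_j>|^2 = 57/20; ||v||^2 = 3; deficit = 3/20

Write each e_j = u_j / sqrt(<u_j, u_j>) where u_j is the displayed integer vector. Then <v, e_j> = <v, u_j> / sqrt(<u_j, u_j>), so |<v, e_j>|^2 = <v, u_j>^2 / <u_j, u_j>.
Coefficients: <v, e_1> = 1/sqrt(10), <v, e_2> = 51/sqrt(990), <v, e_3> = -9/sqrt(660).
Square and sum: Σ |<v, e_j>|^2 = 57/20.
Compute ||v||^2 = v·v = 3.
Deficit = 3 − 57/20 = 3/20 ≥ 0, confirming Bessel's inequality. (The deficit equals ||v − Σ <v,e_j> e_j||^2, the squared distance from v to span{e_j}.)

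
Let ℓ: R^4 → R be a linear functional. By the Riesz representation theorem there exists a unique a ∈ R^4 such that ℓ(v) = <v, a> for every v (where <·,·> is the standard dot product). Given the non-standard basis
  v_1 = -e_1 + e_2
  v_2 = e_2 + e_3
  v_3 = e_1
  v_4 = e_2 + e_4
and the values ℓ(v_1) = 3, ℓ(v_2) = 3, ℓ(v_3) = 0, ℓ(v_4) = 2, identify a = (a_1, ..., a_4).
a = (0, 3, 0, -1)

Write a = (a_1, ..., a_4) in the standard basis. For each basis vector v_i, ℓ(v_i) = <v_i, a> is a linear equation in the a_j's. Collect the n equations into a matrix system V a = ℓ, where row i of V is v_i (expressed in the standard basis). Since V is invertible (lower-triangular with 1s on the diagonal, up to permutation), solve by back-substitution:
  V =
[[-1, 1, 0, 0],
 [0, 1, 1, 0],
 [1, 0, 0, 0],
 [0, 1, 0, 1]]
  V a = (3, 3, 0, 2)
Solving gives a = (0, 3, 0, -1).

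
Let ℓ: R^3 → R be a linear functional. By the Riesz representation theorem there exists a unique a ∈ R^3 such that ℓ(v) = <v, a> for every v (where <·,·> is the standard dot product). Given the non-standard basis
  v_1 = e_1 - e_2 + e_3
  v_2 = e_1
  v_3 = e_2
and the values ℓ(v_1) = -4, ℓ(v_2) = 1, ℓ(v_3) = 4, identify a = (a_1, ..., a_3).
a = (1, 4, -1)

Write a = (a_1, ..., a_3) in the standard basis. For each basis vector v_i, ℓ(v_i) = <v_i, a> is a linear equation in the a_j's. Collect the n equations into a matrix system V a = ℓ, where row i of V is v_i (expressed in the standard basis). Since V is invertible (lower-triangular with 1s on the diagonal, up to permutation), solve by back-substitution:
  V =
[[1, -1, 1],
 [1, 0, 0],
 [0, 1, 0]]
  V a = (-4, 1, 4)
Solving gives a = (1, 4, -1).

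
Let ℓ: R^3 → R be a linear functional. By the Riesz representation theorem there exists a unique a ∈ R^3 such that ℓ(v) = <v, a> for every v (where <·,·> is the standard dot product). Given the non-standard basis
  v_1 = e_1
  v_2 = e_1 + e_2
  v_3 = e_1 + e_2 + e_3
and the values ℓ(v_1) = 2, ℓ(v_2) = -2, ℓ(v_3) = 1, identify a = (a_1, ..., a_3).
a = (2, -4, 3)

Write a = (a_1, ..., a_3) in the standard basis. For each basis vector v_i, ℓ(v_i) = <v_i, a> is a linear equation in the a_j's. Collect the n equations into a matrix system V a = ℓ, where row i of V is v_i (expressed in the standard basis). Since V is invertible (lower-triangular with 1s on the diagonal, up to permutation), solve by back-substitution:
  V =
[[1, 0, 0],
 [1, 1, 0],
 [1, 1, 1]]
  V a = (2, -2, 1)
Solving gives a = (2, -4, 3).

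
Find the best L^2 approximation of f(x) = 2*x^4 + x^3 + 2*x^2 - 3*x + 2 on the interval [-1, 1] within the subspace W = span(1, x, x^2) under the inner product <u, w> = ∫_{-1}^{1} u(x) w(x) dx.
g(x) = 26*x^2/7 - 12*x/5 + 64/35

The best approximation g ∈ W is the orthogonal projection of f onto W. Writing g = a_0 + a_1 x + a_2 x^2, the coefficients solve the normal equations G · a = b where
  G_{ij} = <φ_i, φ_j> and b_i = <f, φ_i>, with φ_0 = 1, φ_1 = x, φ_2 = x^2.
G =
  [2, 0, 2/3]
  [0, 2/3, 0]
  [2/3, 0, 2/5],
b = (92/15, -8/5, 284/105).
Solving gives a_0 = 64/35, a_1 = -12/5, a_2 = 26/7, so
  g(x) = 26*x^2/7 - 12*x/5 + 64/35.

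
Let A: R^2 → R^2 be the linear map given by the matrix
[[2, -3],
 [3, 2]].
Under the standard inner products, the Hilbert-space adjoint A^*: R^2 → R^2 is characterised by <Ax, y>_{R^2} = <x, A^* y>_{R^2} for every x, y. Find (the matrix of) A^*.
A^* = A^T =
[[2, 3],
 [-3, 2]]

For real matrices with standard dot products, the defining identity <Ax, y> = <x, A^* y> gives (Ax)^T y = x^T (A^*) y, i.e. x^T A^T y = x^T (A^*) y. Since this holds for all x, y, we must have A^* = A^T. Therefore
A^* =
[[2, 3],
 [-3, 2]].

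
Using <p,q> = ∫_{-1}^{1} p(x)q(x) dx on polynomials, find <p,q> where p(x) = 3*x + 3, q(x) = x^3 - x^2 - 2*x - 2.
<p,q> = -84/5

Expand the product: p(x)·q(x) = 3*x^4 - 9*x^2 - 12*x - 6.
∫_{-1}^{1} of each monomial x^k gives [2/(k+1) if k even, 0 if k odd]. Integrating term-by-term (or equivalently evaluating the antiderivative F(x) = 3*x^5/5 - 3*x^3 - 6*x^2 - 6*x at the endpoints):
  F(1) − F(−1) = -72/5 − (12/5) = -84/5.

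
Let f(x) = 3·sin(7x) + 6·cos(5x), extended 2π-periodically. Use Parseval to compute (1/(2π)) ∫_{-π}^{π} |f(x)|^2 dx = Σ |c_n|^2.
Σ |c_n|^2 = 45/2

Expand |f|^2 and use orthogonality of {sin(nx), cos(mx)} on [-π, π]:
  ∫_{-π}^{π} sin(nx)^2 dx = π, ∫ cos(mx)^2 dx = π, and cross terms integrate to 0.
So ∫_{-π}^{π} f(x)^2 dx = 3^2 · π + 6^2 · π = (9 + 36)π.
Divide by 2π: (9 + 36)/2 = 45/2.
By Parseval, this equals Σ |c_n|^2.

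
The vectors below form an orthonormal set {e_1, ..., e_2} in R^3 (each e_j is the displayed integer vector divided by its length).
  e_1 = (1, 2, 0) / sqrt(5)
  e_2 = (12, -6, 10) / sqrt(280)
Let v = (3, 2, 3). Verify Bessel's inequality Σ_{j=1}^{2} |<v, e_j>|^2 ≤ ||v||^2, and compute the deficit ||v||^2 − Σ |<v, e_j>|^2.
Σ |<v, e_j>|^2 = 283/14; ||v||^2 = 22; deficit = 25/14

Write each e_j = u_j / sqrt(<u_j, u_j>) where u_j is the displayed integer vector. Then <v, e_j> = <v, u_j> / sqrt(<u_j, u_j>), so |<v, e_j>|^2 = <v, u_j>^2 / <u_j, u_j>.
Coefficients: <v, e_1> = 7/sqrt(5), <v, e_2> = 54/sqrt(280).
Square and sum: Σ |<v, e_j>|^2 = 283/14.
Compute ||v||^2 = v·v = 22.
Deficit = 22 − 283/14 = 25/14 ≥ 0, confirming Bessel's inequality. (The deficit equals ||v − Σ <v,e_j> e_j||^2, the squared distance from v to span{e_j}.)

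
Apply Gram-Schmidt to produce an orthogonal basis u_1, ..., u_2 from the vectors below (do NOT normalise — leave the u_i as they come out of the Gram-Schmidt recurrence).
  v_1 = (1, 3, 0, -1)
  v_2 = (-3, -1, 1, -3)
Orthogonal basis:
  u_1 = (1, 3, 0, -1)
  u_2 = (-30/11, -2/11, 1, -36/11)

Apply the Gram-Schmidt recurrence
  u_1 = v_1
  u_i = v_i − Σ_{j<i} ((v_i · u_j) / (u_j · u_j)) · u_j.

Step by step this gives:
  u_1 = (1, 3, 0, -1)
  u_2 = (-30/11, -2/11, 1, -36/11)

Orthogonality check:
  u_2 · u_1 = 0 (should be 0)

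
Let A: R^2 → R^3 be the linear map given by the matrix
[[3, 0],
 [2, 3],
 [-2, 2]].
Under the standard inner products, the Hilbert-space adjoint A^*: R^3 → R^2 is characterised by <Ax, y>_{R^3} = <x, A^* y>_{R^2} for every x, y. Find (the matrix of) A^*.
A^* = A^T =
[[3, 2, -2],
 [0, 3, 2]]

For real matrices with standard dot products, the defining identity <Ax, y> = <x, A^* y> gives (Ax)^T y = x^T (A^*) y, i.e. x^T A^T y = x^T (A^*) y. Since this holds for all x, y, we must have A^* = A^T. Therefore
A^* =
[[3, 2, -2],
 [0, 3, 2]].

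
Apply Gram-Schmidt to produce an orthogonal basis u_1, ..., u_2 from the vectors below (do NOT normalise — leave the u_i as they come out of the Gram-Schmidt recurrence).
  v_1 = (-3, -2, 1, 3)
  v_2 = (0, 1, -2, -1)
Orthogonal basis:
  u_1 = (-3, -2, 1, 3)
  u_2 = (-21/23, 9/23, -39/23, -2/23)

Apply the Gram-Schmidt recurrence
  u_1 = v_1
  u_i = v_i − Σ_{j<i} ((v_i · u_j) / (u_j · u_j)) · u_j.

Step by step this gives:
  u_1 = (-3, -2, 1, 3)
  u_2 = (-21/23, 9/23, -39/23, -2/23)

Orthogonality check:
  u_2 · u_1 = 0 (should be 0)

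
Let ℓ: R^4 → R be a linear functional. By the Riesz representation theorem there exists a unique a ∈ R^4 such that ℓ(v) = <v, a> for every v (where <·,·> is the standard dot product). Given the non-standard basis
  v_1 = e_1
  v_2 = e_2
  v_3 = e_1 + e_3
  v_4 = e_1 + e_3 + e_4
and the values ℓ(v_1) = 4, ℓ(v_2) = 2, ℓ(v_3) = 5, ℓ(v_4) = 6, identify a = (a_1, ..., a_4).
a = (4, 2, 1, 1)

Write a = (a_1, ..., a_4) in the standard basis. For each basis vector v_i, ℓ(v_i) = <v_i, a> is a linear equation in the a_j's. Collect the n equations into a matrix system V a = ℓ, where row i of V is v_i (expressed in the standard basis). Since V is invertible (lower-triangular with 1s on the diagonal, up to permutation), solve by back-substitution:
  V =
[[1, 0, 0, 0],
 [0, 1, 0, 0],
 [1, 0, 1, 0],
 [1, 0, 1, 1]]
  V a = (4, 2, 5, 6)
Solving gives a = (4, 2, 1, 1).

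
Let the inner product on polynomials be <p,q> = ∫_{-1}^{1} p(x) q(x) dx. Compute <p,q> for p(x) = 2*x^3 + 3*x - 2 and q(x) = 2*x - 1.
<p,q> = 48/5

Expand the product: p(x)·q(x) = 4*x^4 - 2*x^3 + 6*x^2 - 7*x + 2.
∫_{-1}^{1} of each monomial x^k gives [2/(k+1) if k even, 0 if k odd]. Integrating term-by-term (or equivalently evaluating the antiderivative F(x) = 4*x^5/5 - x^4/2 + 2*x^3 - 7*x^2/2 + 2*x at the endpoints):
  F(1) − F(−1) = 4/5 − (-44/5) = 48/5.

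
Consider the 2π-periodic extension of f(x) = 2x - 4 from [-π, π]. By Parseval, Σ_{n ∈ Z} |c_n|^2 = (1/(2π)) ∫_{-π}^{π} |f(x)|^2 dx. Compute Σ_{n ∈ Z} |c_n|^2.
Σ |c_n|^2 = 4π^2/3 + 16

Expand and integrate term by term over [-π, π]:
  ∫ (2x)^2 dx = 4·(2π^3/3); ∫ 2·2·(-4)·x dx = 0 (odd integrand); ∫ (-4)^2 dx = 16·2π.
So (1/(2π)) ∫_{-π}^{π} (2x - 4)^2 dx = 4π^2/3 + 16 = 4π^2/3 + 16.
Parseval ⇒ Σ |c_n|^2 = 4π^2/3 + 16.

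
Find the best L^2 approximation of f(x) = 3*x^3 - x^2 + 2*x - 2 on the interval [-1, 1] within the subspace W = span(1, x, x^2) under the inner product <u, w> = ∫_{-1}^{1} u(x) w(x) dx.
g(x) = -x^2 + 19*x/5 - 2

The best approximation g ∈ W is the orthogonal projection of f onto W. Writing g = a_0 + a_1 x + a_2 x^2, the coefficients solve the normal equations G · a = b where
  G_{ij} = <φ_i, φ_j> and b_i = <f, φ_i>, with φ_0 = 1, φ_1 = x, φ_2 = x^2.
G =
  [2, 0, 2/3]
  [0, 2/3, 0]
  [2/3, 0, 2/5],
b = (-14/3, 38/15, -26/15).
Solving gives a_0 = -2, a_1 = 19/5, a_2 = -1, so
  g(x) = -x^2 + 19*x/5 - 2.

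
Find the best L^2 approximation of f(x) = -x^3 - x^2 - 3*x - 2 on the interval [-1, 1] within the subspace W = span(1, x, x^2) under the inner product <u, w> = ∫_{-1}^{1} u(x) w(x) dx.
g(x) = -x^2 - 18*x/5 - 2

The best approximation g ∈ W is the orthogonal projection of f onto W. Writing g = a_0 + a_1 x + a_2 x^2, the coefficients solve the normal equations G · a = b where
  G_{ij} = <φ_i, φ_j> and b_i = <f, φ_i>, with φ_0 = 1, φ_1 = x, φ_2 = x^2.
G =
  [2, 0, 2/3]
  [0, 2/3, 0]
  [2/3, 0, 2/5],
b = (-14/3, -12/5, -26/15).
Solving gives a_0 = -2, a_1 = -18/5, a_2 = -1, so
  g(x) = -x^2 - 18*x/5 - 2.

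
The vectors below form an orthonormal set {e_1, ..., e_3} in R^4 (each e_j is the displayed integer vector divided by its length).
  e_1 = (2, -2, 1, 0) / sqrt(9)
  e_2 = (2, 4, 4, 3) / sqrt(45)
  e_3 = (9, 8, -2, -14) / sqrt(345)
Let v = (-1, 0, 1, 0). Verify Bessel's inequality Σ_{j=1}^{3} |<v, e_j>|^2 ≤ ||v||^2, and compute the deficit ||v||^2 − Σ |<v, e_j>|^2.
Σ |<v, e_j>|^2 = 38/69; ||v||^2 = 2; deficit = 100/69

Write each e_j = u_j / sqrt(<u_j, u_j>) where u_j is the displayed integer vector. Then <v, e_j> = <v, u_j> / sqrt(<u_j, u_j>), so |<v, e_j>|^2 = <v, u_j>^2 / <u_j, u_j>.
Coefficients: <v, e_1> = -1/sqrt(9), <v, e_2> = 2/sqrt(45), <v, e_3> = -11/sqrt(345).
Square and sum: Σ |<v, e_j>|^2 = 38/69.
Compute ||v||^2 = v·v = 2.
Deficit = 2 − 38/69 = 100/69 ≥ 0, confirming Bessel's inequality. (The deficit equals ||v − Σ <v,e_j> e_j||^2, the squared distance from v to span{e_j}.)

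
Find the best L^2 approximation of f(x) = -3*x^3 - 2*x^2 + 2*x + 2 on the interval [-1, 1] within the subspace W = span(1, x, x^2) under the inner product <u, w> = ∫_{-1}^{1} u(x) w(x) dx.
g(x) = -2*x^2 + x/5 + 2

The best approximation g ∈ W is the orthogonal projection of f onto W. Writing g = a_0 + a_1 x + a_2 x^2, the coefficients solve the normal equations G · a = b where
  G_{ij} = <φ_i, φ_j> and b_i = <f, φ_i>, with φ_0 = 1, φ_1 = x, φ_2 = x^2.
G =
  [2, 0, 2/3]
  [0, 2/3, 0]
  [2/3, 0, 2/5],
b = (8/3, 2/15, 8/15).
Solving gives a_0 = 2, a_1 = 1/5, a_2 = -2, so
  g(x) = -2*x^2 + x/5 + 2.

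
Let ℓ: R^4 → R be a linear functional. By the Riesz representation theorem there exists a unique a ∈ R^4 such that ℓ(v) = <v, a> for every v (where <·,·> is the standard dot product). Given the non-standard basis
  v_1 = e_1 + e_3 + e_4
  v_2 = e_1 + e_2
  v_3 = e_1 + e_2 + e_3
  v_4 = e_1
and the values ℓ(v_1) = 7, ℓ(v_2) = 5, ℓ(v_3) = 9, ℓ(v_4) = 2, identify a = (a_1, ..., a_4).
a = (2, 3, 4, 1)

Write a = (a_1, ..., a_4) in the standard basis. For each basis vector v_i, ℓ(v_i) = <v_i, a> is a linear equation in the a_j's. Collect the n equations into a matrix system V a = ℓ, where row i of V is v_i (expressed in the standard basis). Since V is invertible (lower-triangular with 1s on the diagonal, up to permutation), solve by back-substitution:
  V =
[[1, 0, 1, 1],
 [1, 1, 0, 0],
 [1, 1, 1, 0],
 [1, 0, 0, 0]]
  V a = (7, 5, 9, 2)
Solving gives a = (2, 3, 4, 1).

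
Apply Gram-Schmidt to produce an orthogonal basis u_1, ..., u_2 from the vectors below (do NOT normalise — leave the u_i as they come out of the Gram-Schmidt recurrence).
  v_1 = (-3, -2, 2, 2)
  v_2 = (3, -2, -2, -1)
Orthogonal basis:
  u_1 = (-3, -2, 2, 2)
  u_2 = (10/7, -64/21, -20/21, 1/21)

Apply the Gram-Schmidt recurrence
  u_1 = v_1
  u_i = v_i − Σ_{j<i} ((v_i · u_j) / (u_j · u_j)) · u_j.

Step by step this gives:
  u_1 = (-3, -2, 2, 2)
  u_2 = (10/7, -64/21, -20/21, 1/21)

Orthogonality check:
  u_2 · u_1 = 0 (should be 0)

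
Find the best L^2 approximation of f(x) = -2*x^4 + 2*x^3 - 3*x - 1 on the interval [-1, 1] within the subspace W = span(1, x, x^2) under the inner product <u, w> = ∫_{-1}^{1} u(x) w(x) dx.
g(x) = -12*x^2/7 - 9*x/5 - 29/35

The best approximation g ∈ W is the orthogonal projection of f onto W. Writing g = a_0 + a_1 x + a_2 x^2, the coefficients solve the normal equations G · a = b where
  G_{ij} = <φ_i, φ_j> and b_i = <f, φ_i>, with φ_0 = 1, φ_1 = x, φ_2 = x^2.
G =
  [2, 0, 2/3]
  [0, 2/3, 0]
  [2/3, 0, 2/5],
b = (-14/5, -6/5, -26/21).
Solving gives a_0 = -29/35, a_1 = -9/5, a_2 = -12/7, so
  g(x) = -12*x^2/7 - 9*x/5 - 29/35.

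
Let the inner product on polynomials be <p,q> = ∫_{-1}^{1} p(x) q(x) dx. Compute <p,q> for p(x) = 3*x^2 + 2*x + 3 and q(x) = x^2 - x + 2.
<p,q> = 268/15

Expand the product: p(x)·q(x) = 3*x^4 - x^3 + 7*x^2 + x + 6.
∫_{-1}^{1} of each monomial x^k gives [2/(k+1) if k even, 0 if k odd]. Integrating term-by-term (or equivalently evaluating the antiderivative F(x) = 3*x^5/5 - x^4/4 + 7*x^3/3 + x^2/2 + 6*x at the endpoints):
  F(1) − F(−1) = 551/60 − (-521/60) = 268/15.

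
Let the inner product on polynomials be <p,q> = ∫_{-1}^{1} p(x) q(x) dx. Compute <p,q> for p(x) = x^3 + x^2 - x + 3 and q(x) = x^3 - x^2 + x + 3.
<p,q> = 1808/105

Expand the product: p(x)·q(x) = x^6 - x^4 + 8*x^3 - x^2 + 9.
∫_{-1}^{1} of each monomial x^k gives [2/(k+1) if k even, 0 if k odd]. Integrating term-by-term (or equivalently evaluating the antiderivative F(x) = x^7/7 - x^5/5 + 2*x^4 - x^3/3 + 9*x at the endpoints):
  F(1) − F(−1) = 1114/105 − (-694/105) = 1808/105.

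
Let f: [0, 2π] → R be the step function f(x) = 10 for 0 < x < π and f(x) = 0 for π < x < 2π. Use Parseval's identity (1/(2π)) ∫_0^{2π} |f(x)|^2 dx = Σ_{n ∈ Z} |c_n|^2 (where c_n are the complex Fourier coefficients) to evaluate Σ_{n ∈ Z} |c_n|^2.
Σ |c_n|^2 = 50

Parseval equates the L^2 energy of f (normalised by 1/(2π)) with the ℓ^2 sum of its Fourier coefficients: (1/(2π)) ∫_0^{2π} |f|^2 = Σ |c_n|^2.
Compute the left side: (1/(2π)) [∫_0^π 10^2 dx + ∫_π^{2π} 0^2 dx] = (1/(2π)) · (100π + 0π) = (100 + 0)/2 = 50.
So Σ_{n ∈ Z} |c_n|^2 = 50.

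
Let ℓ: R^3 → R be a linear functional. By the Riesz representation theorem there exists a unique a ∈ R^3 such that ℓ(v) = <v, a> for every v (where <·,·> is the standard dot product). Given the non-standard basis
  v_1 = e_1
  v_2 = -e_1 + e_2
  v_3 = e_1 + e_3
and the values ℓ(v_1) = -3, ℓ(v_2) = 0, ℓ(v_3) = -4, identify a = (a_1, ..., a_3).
a = (-3, -3, -1)

Write a = (a_1, ..., a_3) in the standard basis. For each basis vector v_i, ℓ(v_i) = <v_i, a> is a linear equation in the a_j's. Collect the n equations into a matrix system V a = ℓ, where row i of V is v_i (expressed in the standard basis). Since V is invertible (lower-triangular with 1s on the diagonal, up to permutation), solve by back-substitution:
  V =
[[1, 0, 0],
 [-1, 1, 0],
 [1, 0, 1]]
  V a = (-3, 0, -4)
Solving gives a = (-3, -3, -1).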